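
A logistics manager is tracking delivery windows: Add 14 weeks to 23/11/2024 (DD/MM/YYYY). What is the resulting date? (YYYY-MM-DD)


Start: 2024-11-23
Weeks to add: 14
Convert to days: 14 x 7 = 98 days
Add 98 days to 2024-11-23
Result: 2025-03-01

2025-03-01


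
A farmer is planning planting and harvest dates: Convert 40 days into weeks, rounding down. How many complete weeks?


Total days: 40
Days per week: 7
Division: 40 / 7 = 5 remainder 5
Complete weeks: 5
Remaining days: 5

5


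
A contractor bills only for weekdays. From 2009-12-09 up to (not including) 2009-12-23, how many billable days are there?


Start: 2009-12-09 (Wednesday)
End (exclusive): 2009-12-23 (Wednesday)
Total calendar days: 14
Full weeks: 14 // 7 = 2 -> 10 weekdays
Remaining 0 days starting on Wednesday:
Total business days: 10 + 0 = 10

10


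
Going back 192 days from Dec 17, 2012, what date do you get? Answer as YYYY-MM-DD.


Start: 2012-12-17
Subtracting 192 days
Days already passed in December: 17
After going back through December: 175 more days to subtract
November 2012: 30 days, 145 remaining
October 2012: 31 days, 114 remaining
September 2012: 30 days, 84 remaining
August 2012: 31 days, 53 remaining
Result: 2012-06-08

2012-06-08


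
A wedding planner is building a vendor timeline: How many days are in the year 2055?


Year: 2055
Check leap year rules:
Divisible by 4? No
2055 is not a leap year
Days: 365

365


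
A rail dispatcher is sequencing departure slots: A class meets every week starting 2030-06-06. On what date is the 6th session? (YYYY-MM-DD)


First occurrence: 2030-06-06 (occurrence 1)
Each occurrence is 7 days after the previous.
Occurrence 6 is 5 weeks after the first.
5 weeks = 35 days
2030-06-06 + 35 days = 2030-07-11

2030-07-11


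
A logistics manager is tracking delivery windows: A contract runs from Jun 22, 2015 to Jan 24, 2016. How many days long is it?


Start date: 2015-06-22
End date: 2016-01-24
Jun 2015: +9 days
Jul 2015: +31 days
Aug 2015: +31 days
... (5 more months)
Total: 216 days

216


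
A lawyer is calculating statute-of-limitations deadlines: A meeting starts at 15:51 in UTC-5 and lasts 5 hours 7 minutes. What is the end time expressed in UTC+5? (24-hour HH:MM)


Start: 15:51 in UTC-5
Step 1 - add duration:
  minutes: 51 + 7 = 58
  hours: 15 + 5 + 0 = 20
  end in UTC-5: 20:58
Step 2 - convert UTC-5 -> UTC+5:
  offset difference: 5 - (-5) = 10 hours
  20 + (10) = 30 -> mod 24 = 6
Result: 06:58 in UTC+5

06:58


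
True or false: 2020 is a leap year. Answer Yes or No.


Year: 2020
Divisible by 4? 2020 / 4 = 505.0 -> Yes
Divisible by 100? 2020 / 100 = 20.2 -> No
Divisible by 4 but not 100, so it IS a leap year

Yes


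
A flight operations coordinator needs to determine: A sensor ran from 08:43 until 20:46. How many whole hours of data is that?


Start: 08:43
End: 20:46
Hour difference: 20 - 8 = 12 hours
Minute difference: 46 - 43 = 3 minutes
Total minutes: 723
Complete hours: 723 / 60 = 12 (remainder 3)

12


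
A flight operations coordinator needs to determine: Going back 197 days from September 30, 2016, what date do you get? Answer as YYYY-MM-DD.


Start: 2016-09-30
Subtracting 197 days
Days already passed in September: 30
After going back through September: 167 more days to subtract
August 2016: 31 days, 136 remaining
July 2016: 31 days, 105 remaining
June 2016: 30 days, 75 remaining
May 2016: 31 days, 44 remaining
Result: 2016-03-17

2016-03-17


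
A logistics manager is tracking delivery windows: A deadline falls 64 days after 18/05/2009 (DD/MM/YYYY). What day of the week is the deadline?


Start: 2009-05-18 (Monday)
Step 1 - find target date: add 64 days
  2009-05-18 + 64 days = 2009-07-21
Step 2 - day of week:
  64 mod 7 = 1
  Monday + 1 days -> Tuesday
Result: Tuesday (2009-07-21)

Tuesday


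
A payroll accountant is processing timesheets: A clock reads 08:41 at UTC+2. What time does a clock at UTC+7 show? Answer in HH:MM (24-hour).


Local time: 08:41 at UTC+2 (offset 2h)
Target zone: UTC+7 (offset 7h)
Difference: 7 - (2) = 5 hours
Calculation: 8 + (5) = 13
Result: 13:41

13:41


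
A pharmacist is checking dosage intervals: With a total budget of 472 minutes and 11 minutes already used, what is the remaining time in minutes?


Total budget: 472 minutes
Time used: 11 minutes
Remaining: 472 - 11 = 461 minutes
Percent used: 2.3%
Percent remaining: 97.7%

461


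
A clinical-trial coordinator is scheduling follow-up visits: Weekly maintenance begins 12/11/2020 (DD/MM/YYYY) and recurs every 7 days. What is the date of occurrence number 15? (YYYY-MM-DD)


First occurrence: 2020-11-12 (occurrence 1)
Each occurrence is 7 days after the previous.
Occurrence 15 is 14 weeks after the first.
14 weeks = 98 days
2020-11-12 + 98 days = 2021-02-18

2021-02-18


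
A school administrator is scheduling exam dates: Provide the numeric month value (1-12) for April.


Calendar month order:
3. March
4. April <--
5. May
April is month number 4

4


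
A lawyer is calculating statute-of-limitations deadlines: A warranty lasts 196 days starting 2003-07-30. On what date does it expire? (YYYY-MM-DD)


Start: 2003-07-30
Adding 196 days
Days remaining in July: 1
After July: 195 days still to add
August 2003: 31 days, 164 remaining
September 2003: 30 days, 134 remaining
October 2003: 31 days, 103 remaining
November 2003: 30 days, 73 remaining
Result: 2004-02-11

2004-02-11


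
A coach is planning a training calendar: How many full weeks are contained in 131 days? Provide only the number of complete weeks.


Total days: 131
Days per week: 7
Division: 131 / 7 = 18 remainder 5
Complete weeks: 18
Remaining days: 5

18


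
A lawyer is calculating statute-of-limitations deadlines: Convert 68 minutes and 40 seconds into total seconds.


Minutes: 68
Seconds: 40
Convert minutes to seconds: 68 x 60 = 4080
Add remaining seconds: 4080 + 40 = 4120

4120


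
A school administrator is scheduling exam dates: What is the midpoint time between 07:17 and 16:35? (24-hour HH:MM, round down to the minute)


Start time: 07:17 = 437 minutes from midnight
End time: 16:35 = 995 minutes from midnight
Sum: 437 + 995 = 1432
Midpoint: 1432 / 2 = 716 minutes
Convert: 716 / 60 = 11 hours, 56 minutes
Result: 11:56

11:56


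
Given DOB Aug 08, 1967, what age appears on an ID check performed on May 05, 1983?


Birth: 1967-08-08
Reference: 1983-05-05
Year difference: 1983 - 1967 = 16
Has birthday (08-08) occurred by 05-05? No
Birthday not yet reached this year -> subtract 1
Age in full years: 15

15


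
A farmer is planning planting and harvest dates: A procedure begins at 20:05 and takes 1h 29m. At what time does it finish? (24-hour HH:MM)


Start time: 20:05
Adding: 1 hours 29 minutes
Minutes: 5 + 29 = 34
Hours: 20 + 1 + 0 = 21
Result: 21:34

21:34


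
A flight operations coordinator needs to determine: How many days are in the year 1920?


Year: 1920
Check leap year rules:
Divisible by 4? Yes
Divisible by 100? No
1920 is a leap year
Days: 366

366


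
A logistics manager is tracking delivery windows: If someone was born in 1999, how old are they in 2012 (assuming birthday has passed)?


Birth year: 1999
Current year: 2012
Age = current year - birth year
Age = 2012 - 1999 = 13

13


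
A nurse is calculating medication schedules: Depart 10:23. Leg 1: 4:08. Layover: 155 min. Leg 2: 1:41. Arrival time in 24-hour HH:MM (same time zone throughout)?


Depart: 10:23
Leg 1: +248 min -> 14:31
Layover: +155 min -> 17:06
Leg 2: +101 min -> 18:47
Total travel: 504 minutes = 8h 24m
Arrival: 18:47

18:47


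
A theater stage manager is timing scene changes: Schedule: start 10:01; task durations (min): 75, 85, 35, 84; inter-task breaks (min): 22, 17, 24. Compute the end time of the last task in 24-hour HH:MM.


Start: 10:01 = 601 min from midnight
  after task 1 (75 min): 11:16
  after break (22 min): 11:38
  after task 2 (85 min): 13:03
  after break (17 min): 13:20
  after task 3 (35 min): 13:55
  after break (24 min): 14:19
  after task 4 (84 min): 15:43
Total elapsed: 342 minutes
End time: 15:43

15:43


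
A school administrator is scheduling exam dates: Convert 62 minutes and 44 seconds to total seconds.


Minutes: 62
Extra seconds: 44
Seconds per minute: 60
Minutes to seconds: 62 x 60 = 3720
Total: 3720 + 44 = 3764

3764


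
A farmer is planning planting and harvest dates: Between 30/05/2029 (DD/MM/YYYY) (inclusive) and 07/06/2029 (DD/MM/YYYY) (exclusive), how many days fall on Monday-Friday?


Start: 2029-05-30 (Wednesday)
End (exclusive): 2029-06-07 (Thursday)
Total calendar days: 8
Full weeks: 8 // 7 = 1 -> 5 weekdays
Remaining 1 days starting on Wednesday:
  Wed(w) -> 1 weekdays
Total business days: 5 + 1 = 6

6


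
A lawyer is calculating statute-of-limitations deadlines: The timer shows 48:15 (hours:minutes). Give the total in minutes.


Hours: 48
Minutes: 15
Convert hours to minutes: 48 x 60 = 2880
Add remaining minutes: 2880 + 15 = 2895

2895


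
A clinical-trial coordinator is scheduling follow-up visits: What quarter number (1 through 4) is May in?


Month: May (month 5)
Q1: January-March (months 1-3)
Q2: April-June (months 4-6)
Q3: July-September (months 7-9)
Q4: October-December (months 10-12)
Month 5 falls in Q2

2


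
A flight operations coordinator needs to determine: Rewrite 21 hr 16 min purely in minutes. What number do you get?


Hours: 21
Extra minutes: 16
Minutes per hour: 60
Hours to minutes: 21 x 60 = 1260
Total: 1260 + 16 = 1276

1276


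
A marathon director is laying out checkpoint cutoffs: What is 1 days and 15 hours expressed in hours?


Days: 1
Extra hours: 15
Hours per day: 24
Days to hours: 1 x 24 = 24
Total: 24 + 15 = 39

39


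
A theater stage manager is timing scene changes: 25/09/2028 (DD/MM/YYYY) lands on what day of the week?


Date: 2028-09-25
January 1, 2028 is a Saturday
Day of year: 269
Offset from Jan 1: 268 days
268 mod 7 = 2
Result: Monday

Monday


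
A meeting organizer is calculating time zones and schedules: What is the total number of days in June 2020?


Month: June
Year: 2020
June is a 30-day month
Total: 30 days

30


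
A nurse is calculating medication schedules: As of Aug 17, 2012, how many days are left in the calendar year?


Start: August 17, 2012
End: December 31, 2012
Days left in August: 14
September: 30
October: 31
November: 30
December: 31
Sum of remaining months: 122
Total: 14 + 122 = 136

136


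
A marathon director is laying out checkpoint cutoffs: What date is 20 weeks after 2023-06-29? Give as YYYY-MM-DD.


Start: 2023-06-29
Weeks to add: 20
Convert to days: 20 x 7 = 140 days
Add 140 days to 2023-06-29
Result: 2023-11-16

2023-11-16


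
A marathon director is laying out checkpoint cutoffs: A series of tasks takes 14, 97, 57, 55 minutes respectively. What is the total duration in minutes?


Durations: 14, 97, 57, 55
Running sum: 14
+ 97 = 111
+ 57 = 168
+ 55 = 223
Total duration: 223 minutes
That is 3 hours and 43 minutes

223


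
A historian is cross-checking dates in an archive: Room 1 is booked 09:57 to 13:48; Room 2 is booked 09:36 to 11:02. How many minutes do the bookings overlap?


Interval A: [597, 828] minutes from midnight
Interval B: [576, 662] minutes from midnight
Overlap start = max(597, 576) = 597
Overlap end = min(828, 662) = 662
Overlap = 662 - 597 = 65 minutes

65


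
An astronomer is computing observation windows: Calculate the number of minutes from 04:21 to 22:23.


Start time: 04:21 = 261 minutes from midnight
End time: 22:23 = 1343 minutes from midnight
Difference: 1343 - 261 = 1082 minutes
That is 18 hours and 2 minutes

1082


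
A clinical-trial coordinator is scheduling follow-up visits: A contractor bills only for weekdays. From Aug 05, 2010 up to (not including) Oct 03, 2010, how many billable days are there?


Start: 2010-08-05 (Thursday)
End (exclusive): 2010-10-03 (Sunday)
Total calendar days: 59
Full weeks: 59 // 7 = 8 -> 40 weekdays
Remaining 3 days starting on Thursday:
  Thu(w), Fri(w), Sat(-) -> 2 weekdays
Total business days: 40 + 2 = 42

42


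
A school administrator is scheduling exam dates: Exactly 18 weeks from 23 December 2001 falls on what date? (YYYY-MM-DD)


Start: 2001-12-23
Weeks to add: 18
Convert to days: 18 x 7 = 126 days
Add 126 days to 2001-12-23
Result: 2002-04-28

2002-04-28


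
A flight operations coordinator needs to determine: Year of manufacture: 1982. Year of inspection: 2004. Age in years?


Birth year: 1982
Current year: 2004
Age = current year - birth year
Age = 2004 - 1982 = 22

22


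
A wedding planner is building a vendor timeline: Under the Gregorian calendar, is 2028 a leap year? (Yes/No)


Year: 2028
Divisible by 4? 2028 / 4 = 507.0 -> Yes
Divisible by 100? 2028 / 100 = 20.28 -> No
Divisible by 4 but not 100, so it IS a leap year

Yes


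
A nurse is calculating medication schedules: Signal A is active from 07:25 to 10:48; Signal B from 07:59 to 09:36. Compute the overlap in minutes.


Interval A: [445, 648] minutes from midnight
Interval B: [479, 576] minutes from midnight
Overlap start = max(445, 479) = 479
Overlap end = min(648, 576) = 576
Overlap = 576 - 479 = 97 minutes

97


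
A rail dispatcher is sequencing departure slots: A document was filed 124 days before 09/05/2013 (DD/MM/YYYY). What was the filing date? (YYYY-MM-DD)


Start: 2013-05-09
Subtracting 124 days
Days already passed in May: 9
After going back through May: 115 more days to subtract
April 2013: 30 days, 85 remaining
March 2013: 31 days, 54 remaining
February 2013: 28 days, 26 remaining
January 2013 has 31 days, need 26
Result: 2013-01-05

2013-01-05


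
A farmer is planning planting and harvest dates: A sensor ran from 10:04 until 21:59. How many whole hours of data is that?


Start: 10:04
End: 21:59
Hour difference: 21 - 10 = 11 hours
Minute difference: 59 - 4 = 55 minutes
Total minutes: 715
Complete hours: 715 / 60 = 11 (remainder 55)

11


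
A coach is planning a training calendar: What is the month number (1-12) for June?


Calendar month order:
5. May
6. June <--
7. July
June is month number 6

6


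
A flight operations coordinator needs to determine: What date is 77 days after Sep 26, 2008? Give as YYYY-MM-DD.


Start: 2008-09-26
Adding 77 days
Days remaining in September: 4
After September: 73 days still to add
October 2008: 31 days, 42 remaining
November 2008: 30 days, 12 remaining
December 2008 has 31 days, need 12
Result: 2008-12-12

2008-12-12


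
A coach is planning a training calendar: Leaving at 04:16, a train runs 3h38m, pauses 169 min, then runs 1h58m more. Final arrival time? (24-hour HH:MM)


Depart: 04:16
Leg 1: +218 min -> 07:54
Layover: +169 min -> 10:43
Leg 2: +118 min -> 12:41
Total travel: 505 minutes = 8h 25m
Arrival: 12:41

12:41


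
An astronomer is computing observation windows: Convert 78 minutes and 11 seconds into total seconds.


Minutes: 78
Seconds: 11
Convert minutes to seconds: 78 x 60 = 4680
Add remaining seconds: 4680 + 11 = 4691

4691


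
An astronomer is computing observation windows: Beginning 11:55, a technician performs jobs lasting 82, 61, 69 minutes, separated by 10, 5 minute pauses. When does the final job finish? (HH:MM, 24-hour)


Start: 11:55 = 715 min from midnight
  after task 1 (82 min): 13:17
  after break (10 min): 13:27
  after task 2 (61 min): 14:28
  after break (5 min): 14:33
  after task 3 (69 min): 15:42
Total elapsed: 227 minutes
End time: 15:42

15:42


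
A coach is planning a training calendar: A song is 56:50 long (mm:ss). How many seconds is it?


Minutes: 56
Extra seconds: 50
Seconds per minute: 60
Minutes to seconds: 56 x 60 = 3360
Total: 3360 + 50 = 3410

3410


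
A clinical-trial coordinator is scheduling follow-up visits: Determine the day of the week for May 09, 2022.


Date: 2022-05-09
January 1, 2022 is a Saturday
Day of year: 129
Offset from Jan 1: 128 days
128 mod 7 = 2
Result: Monday

Monday


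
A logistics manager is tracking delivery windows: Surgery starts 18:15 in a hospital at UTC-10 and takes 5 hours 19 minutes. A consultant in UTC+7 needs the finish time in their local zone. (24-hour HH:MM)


Start: 18:15 in UTC-10
Step 1 - add duration:
  minutes: 15 + 19 = 34
  hours: 18 + 5 + 0 = 23
  end in UTC-10: 23:34
Step 2 - convert UTC-10 -> UTC+7:
  offset difference: 7 - (-10) = 17 hours
  23 + (17) = 40 -> mod 24 = 16
Result: 16:34 in UTC+7

16:34


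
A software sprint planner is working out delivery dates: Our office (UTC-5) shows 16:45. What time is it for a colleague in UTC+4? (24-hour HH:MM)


Local time: 16:45 at UTC-5 (offset -5h)
Target zone: UTC+4 (offset 4h)
Difference: 4 - (-5) = 9 hours
Calculation: 16 + (9) = 25
Wraparound: (25) mod 24 = 1
Result: 01:45

01:45


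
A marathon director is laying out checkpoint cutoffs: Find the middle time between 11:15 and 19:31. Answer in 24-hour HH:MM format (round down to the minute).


Start time: 11:15 = 675 minutes from midnight
End time: 19:31 = 1171 minutes from midnight
Sum: 675 + 1171 = 1846
Midpoint: 1846 / 2 = 923 minutes
Convert: 923 / 60 = 15 hours, 23 minutes
Result: 15:23

15:23


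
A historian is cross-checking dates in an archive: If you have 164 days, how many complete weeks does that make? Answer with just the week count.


Total days: 164
Days per week: 7
Division: 164 / 7 = 23 remainder 3
Complete weeks: 23
Remaining days: 3

23


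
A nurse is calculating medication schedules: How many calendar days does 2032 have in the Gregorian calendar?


Year: 2032
Check leap year rules:
Divisible by 4? Yes
Divisible by 100? No
2032 is a leap year
Days: 366

366


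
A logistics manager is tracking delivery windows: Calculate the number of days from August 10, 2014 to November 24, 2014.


Start date: 2014-08-10
End date: 2014-11-24
Aug 2014: +22 days
Sep 2014: +30 days
Oct 2014: +31 days
Nov 2014: +23 days
Total: 106 days

106


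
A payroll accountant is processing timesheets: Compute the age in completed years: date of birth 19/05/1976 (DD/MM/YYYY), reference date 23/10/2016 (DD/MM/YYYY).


Birth: 1976-05-19
Reference: 2016-10-23
Year difference: 2016 - 1976 = 40
Has birthday (05-19) occurred by 10-23? Yes
Age in full years: 40

40


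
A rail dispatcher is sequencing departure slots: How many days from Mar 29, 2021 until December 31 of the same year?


Start: March 29, 2021
End: December 31, 2021
Days left in March: 2
April: 30
May: 31
June: 30
July: 31
... plus remaining months
Sum of remaining months: 275
Total: 2 + 275 = 277

277


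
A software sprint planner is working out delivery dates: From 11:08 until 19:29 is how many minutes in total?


Start time: 11:08 = 668 minutes from midnight
End time: 19:29 = 1169 minutes from midnight
Difference: 1169 - 668 = 501 minutes
That is 8 hours and 21 minutes

501


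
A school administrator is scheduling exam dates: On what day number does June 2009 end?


Month: June
Year: 2009
June is a 30-day month
Total: 30 days

30


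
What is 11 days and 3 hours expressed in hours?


Days: 11
Extra hours: 3
Hours per day: 24
Days to hours: 11 x 24 = 264
Total: 264 + 3 = 267

267


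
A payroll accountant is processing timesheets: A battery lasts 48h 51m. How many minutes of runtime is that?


Hours: 48
Extra minutes: 51
Minutes per hour: 60
Hours to minutes: 48 x 60 = 2880
Total: 2880 + 51 = 2931

2931


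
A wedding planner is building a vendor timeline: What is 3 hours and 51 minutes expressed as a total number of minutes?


Hours: 3
Minutes: 51
Convert hours to minutes: 3 x 60 = 180
Add remaining minutes: 180 + 51 = 231

231


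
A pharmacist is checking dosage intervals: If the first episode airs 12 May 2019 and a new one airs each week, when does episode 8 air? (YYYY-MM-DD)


First occurrence: 2019-05-12 (occurrence 1)
Each occurrence is 7 days after the previous.
Occurrence 8 is 7 weeks after the first.
7 weeks = 49 days
2019-05-12 + 49 days = 2019-06-30

2019-06-30


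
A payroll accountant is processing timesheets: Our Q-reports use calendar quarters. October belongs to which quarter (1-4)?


Month: October (month 10)
Q1: January-March (months 1-3)
Q2: April-June (months 4-6)
Q3: July-September (months 7-9)
Q4: October-December (months 10-12)
Month 10 falls in Q4

4


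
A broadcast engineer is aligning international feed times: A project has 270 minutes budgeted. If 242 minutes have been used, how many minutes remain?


Total budget: 270 minutes
Time used: 242 minutes
Remaining: 270 - 242 = 28 minutes
Percent used: 89.6%
Percent remaining: 10.4%

28


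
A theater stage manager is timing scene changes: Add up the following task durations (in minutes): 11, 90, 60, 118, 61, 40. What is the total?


Durations: 11, 90, 60, 118, 61, 40
Running sum: 11
+ 90 = 101
+ 60 = 161
+ 118 = 279
+ 61 = 340
+ 40 = 380
Total duration: 380 minutes
That is 6 hours and 20 minutes

380


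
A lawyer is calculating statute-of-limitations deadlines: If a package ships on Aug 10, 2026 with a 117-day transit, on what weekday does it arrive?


Start: 2026-08-10 (Monday)
Step 1 - find target date: add 117 days
  2026-08-10 + 117 days = 2026-12-05
Step 2 - day of week:
  117 mod 7 = 5
  Monday + 5 days -> Saturday
Result: Saturday (2026-12-05)

Saturday


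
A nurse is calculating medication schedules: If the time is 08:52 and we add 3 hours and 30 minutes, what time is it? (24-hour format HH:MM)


Start time: 08:52
Adding: 3 hours 30 minutes
Minutes: 52 + 30 = 82
Minute overflow: 82 >= 60, so carry 1 hour, minutes = 22
Hours: 8 + 3 + 1 = 12
Result: 12:22

12:22


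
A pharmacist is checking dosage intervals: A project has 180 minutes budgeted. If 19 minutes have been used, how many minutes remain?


Total budget: 180 minutes
Time used: 19 minutes
Remaining: 180 - 19 = 161 minutes
Percent used: 10.6%
Percent remaining: 89.4%

161


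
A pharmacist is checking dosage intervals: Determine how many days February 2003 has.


Month: February
Year: 2003
2003 is not a leap year
February has 28 days
Total: 28 days

28


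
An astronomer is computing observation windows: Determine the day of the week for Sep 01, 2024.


Date: 2024-09-01
January 1, 2024 is a Monday
Day of year: 245
Offset from Jan 1: 244 days
244 mod 7 = 6
Result: Sunday

Sunday


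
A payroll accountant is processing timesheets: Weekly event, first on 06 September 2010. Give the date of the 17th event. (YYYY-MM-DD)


First occurrence: 2010-09-06 (occurrence 1)
Each occurrence is 7 days after the previous.
Occurrence 17 is 16 weeks after the first.
16 weeks = 112 days
2010-09-06 + 112 days = 2010-12-27

2010-12-27


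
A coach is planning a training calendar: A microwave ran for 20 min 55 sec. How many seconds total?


Minutes: 20
Extra seconds: 55
Seconds per minute: 60
Minutes to seconds: 20 x 60 = 1200
Total: 1200 + 55 = 1255

1255


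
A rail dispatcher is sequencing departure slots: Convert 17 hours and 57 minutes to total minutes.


Hours: 17
Extra minutes: 57
Minutes per hour: 60
Hours to minutes: 17 x 60 = 1020
Total: 1020 + 57 = 1077

1077


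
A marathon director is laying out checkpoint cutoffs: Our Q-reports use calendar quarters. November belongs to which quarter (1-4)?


Month: November (month 11)
Q1: January-March (months 1-3)
Q2: April-June (months 4-6)
Q3: July-September (months 7-9)
Q4: October-December (months 10-12)
Month 11 falls in Q4

4


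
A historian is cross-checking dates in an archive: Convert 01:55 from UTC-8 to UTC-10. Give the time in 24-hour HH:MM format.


Local time: 01:55 at UTC-8 (offset -8h)
Target zone: UTC-10 (offset -10h)
Difference: -10 - (-8) = -2 hours
Calculation: 1 + (-2) = -1
Wraparound: (-1) mod 24 = 23
Result: 23:55

23:55


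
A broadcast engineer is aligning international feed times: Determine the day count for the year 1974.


Year: 1974
Check leap year rules:
Divisible by 4? No
1974 is not a leap year
Days: 365

365


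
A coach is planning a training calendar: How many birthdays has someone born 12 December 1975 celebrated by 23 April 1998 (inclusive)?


Birth: 1975-12-12
Reference: 1998-04-23
Year difference: 1998 - 1975 = 23
Has birthday (12-12) occurred by 04-23? No
Birthday not yet reached this year -> subtract 1
Age in full years: 22

22


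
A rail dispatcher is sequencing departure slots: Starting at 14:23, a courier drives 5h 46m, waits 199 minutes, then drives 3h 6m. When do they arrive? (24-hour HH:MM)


Depart: 14:23
Leg 1: +346 min -> 20:09
Layover: +199 min -> 23:28
Leg 2: +186 min -> 02:34
Total travel: 731 minutes = 12h 11m
Arrival: 02:34

02:34


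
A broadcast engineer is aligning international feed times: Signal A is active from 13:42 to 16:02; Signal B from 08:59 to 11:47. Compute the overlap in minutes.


Interval A: [822, 962] minutes from midnight
Interval B: [539, 707] minutes from midnight
Overlap start = max(822, 539) = 822
Overlap end = min(962, 707) = 707
End <= start, so the intervals do not overlap: 0 minutes

0


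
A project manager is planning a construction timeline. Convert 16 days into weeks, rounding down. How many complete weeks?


Total days: 16
Days per week: 7
Division: 16 / 7 = 2 remainder 2
Complete weeks: 2
Remaining days: 2

2


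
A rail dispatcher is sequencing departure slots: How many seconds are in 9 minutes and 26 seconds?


Minutes: 9
Seconds: 26
Convert minutes to seconds: 9 x 60 = 540
Add remaining seconds: 540 + 26 = 566

566


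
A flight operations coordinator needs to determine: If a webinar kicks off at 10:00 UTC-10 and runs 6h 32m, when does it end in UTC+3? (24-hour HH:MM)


Start: 10:00 in UTC-10
Step 1 - add duration:
  minutes: 0 + 32 = 32
  hours: 10 + 6 + 0 = 16
  end in UTC-10: 16:32
Step 2 - convert UTC-10 -> UTC+3:
  offset difference: 3 - (-10) = 13 hours
  16 + (13) = 29 -> mod 24 = 5
Result: 05:32 in UTC+3

05:32


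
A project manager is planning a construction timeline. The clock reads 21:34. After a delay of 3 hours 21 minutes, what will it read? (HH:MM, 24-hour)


Start time: 21:34
Adding: 3 hours 21 minutes
Minutes: 34 + 21 = 55
Hours: 21 + 3 + 0 = 24
Hour wraparound: 24 mod 24 = 0
Result: 00:55

00:55


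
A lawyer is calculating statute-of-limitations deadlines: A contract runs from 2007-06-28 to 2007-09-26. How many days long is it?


Start date: 2007-06-28
End date: 2007-09-26
Jun 2007: +3 days
Jul 2007: +31 days
Aug 2007: +31 days
Sep 2007: +25 days
Total: 90 days

90


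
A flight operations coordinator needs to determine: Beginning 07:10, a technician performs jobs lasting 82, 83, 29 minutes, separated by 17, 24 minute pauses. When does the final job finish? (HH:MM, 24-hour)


Start: 07:10 = 430 min from midnight
  after task 1 (82 min): 08:32
  after break (17 min): 08:49
  after task 2 (83 min): 10:12
  after break (24 min): 10:36
  after task 3 (29 min): 11:05
Total elapsed: 235 minutes
End time: 11:05

11:05


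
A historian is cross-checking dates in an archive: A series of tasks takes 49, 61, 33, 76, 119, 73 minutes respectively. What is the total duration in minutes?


Durations: 49, 61, 33, 76, 119, 73
Running sum: 49
+ 61 = 110
+ 33 = 143
+ 76 = 219
+ 119 = 338
+ 73 = 411
Total duration: 411 minutes
That is 6 hours and 51 minutes

411


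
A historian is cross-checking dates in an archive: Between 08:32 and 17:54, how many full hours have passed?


Start: 08:32
End: 17:54
Hour difference: 17 - 8 = 9 hours
Minute difference: 54 - 32 = 22 minutes
Total minutes: 562
Complete hours: 562 / 60 = 9 (remainder 22)

9


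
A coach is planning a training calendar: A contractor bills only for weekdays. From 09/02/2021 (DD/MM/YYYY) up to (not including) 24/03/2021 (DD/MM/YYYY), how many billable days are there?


Start: 2021-02-09 (Tuesday)
End (exclusive): 2021-03-24 (Wednesday)
Total calendar days: 43
Full weeks: 43 // 7 = 6 -> 30 weekdays
Remaining 1 days starting on Tuesday:
  Tue(w) -> 1 weekdays
Total business days: 30 + 1 = 31

31


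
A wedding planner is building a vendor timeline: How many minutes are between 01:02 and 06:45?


Start time: 01:02 = 62 minutes from midnight
End time: 06:45 = 405 minutes from midnight
Difference: 405 - 62 = 343 minutes
That is 5 hours and 43 minutes

343


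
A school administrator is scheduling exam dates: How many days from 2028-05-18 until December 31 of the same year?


Start: May 18, 2028
End: December 31, 2028
Days left in May: 13
June: 30
July: 31
August: 31
September: 30
... plus remaining months
Sum of remaining months: 214
Total: 13 + 214 = 227

227


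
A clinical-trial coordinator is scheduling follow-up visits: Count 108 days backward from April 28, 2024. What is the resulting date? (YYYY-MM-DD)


Start: 2024-04-28
Subtracting 108 days
Days already passed in April: 28
After going back through April: 80 more days to subtract
March 2024: 31 days, 49 remaining
February 2024: 29 days, 20 remaining
January 2024 has 31 days, need 20
Result: 2024-01-11

2024-01-11


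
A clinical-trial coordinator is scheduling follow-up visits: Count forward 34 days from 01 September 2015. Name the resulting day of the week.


Start: 2015-09-01 (Tuesday)
Step 1 - find target date: add 34 days
  2015-09-01 + 34 days = 2015-10-05
Step 2 - day of week:
  34 mod 7 = 6
  Tuesday + 6 days -> Monday
Result: Monday (2015-10-05)

Monday


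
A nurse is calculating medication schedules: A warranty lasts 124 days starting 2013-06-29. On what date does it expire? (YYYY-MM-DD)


Start: 2013-06-29
Adding 124 days
Days remaining in June: 1
After June: 123 days still to add
July 2013: 31 days, 92 remaining
August 2013: 31 days, 61 remaining
September 2013: 30 days, 31 remaining
October 2013 has 31 days, need 31
Result: 2013-10-31

2013-10-31


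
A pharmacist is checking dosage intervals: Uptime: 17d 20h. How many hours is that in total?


Days: 17
Extra hours: 20
Hours per day: 24
Days to hours: 17 x 24 = 408
Total: 408 + 20 = 428

428


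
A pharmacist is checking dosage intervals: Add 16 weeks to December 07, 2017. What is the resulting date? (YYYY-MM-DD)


Start: 2017-12-07
Weeks to add: 16
Convert to days: 16 x 7 = 112 days
Add 112 days to 2017-12-07
Result: 2018-03-29

2018-03-29


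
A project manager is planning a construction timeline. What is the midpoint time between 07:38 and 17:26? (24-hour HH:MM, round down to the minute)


Start time: 07:38 = 458 minutes from midnight
End time: 17:26 = 1046 minutes from midnight
Sum: 458 + 1046 = 1504
Midpoint: 1504 / 2 = 752 minutes
Convert: 752 / 60 = 12 hours, 32 minutes
Result: 12:32

12:32


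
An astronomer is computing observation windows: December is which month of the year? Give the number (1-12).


Calendar month order:
11. November
12. December <--
December is month number 12

12


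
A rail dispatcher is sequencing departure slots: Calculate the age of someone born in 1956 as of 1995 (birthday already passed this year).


Birth year: 1956
Current year: 1995
Age = current year - birth year
Age = 1995 - 1956 = 39

39


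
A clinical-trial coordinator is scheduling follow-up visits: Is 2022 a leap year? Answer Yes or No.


Year: 2022
Divisible by 4? 2022 / 4 = 505.5 -> No
Not divisible by 4, so NOT a leap year

No


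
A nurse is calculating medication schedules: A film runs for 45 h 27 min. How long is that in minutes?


Hours: 45
Minutes: 27
Convert hours to minutes: 45 x 60 = 2700
Add remaining minutes: 2700 + 27 = 2727

2727


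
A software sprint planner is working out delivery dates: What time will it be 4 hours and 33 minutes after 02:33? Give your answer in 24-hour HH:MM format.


Start time: 02:33
Adding: 4 hours 33 minutes
Minutes: 33 + 33 = 66
Minute overflow: 66 >= 60, so carry 1 hour, minutes = 6
Hours: 2 + 4 + 1 = 7
Result: 07:06

07:06


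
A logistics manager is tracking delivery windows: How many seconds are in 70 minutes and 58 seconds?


Minutes: 70
Seconds: 58
Convert minutes to seconds: 70 x 60 = 4200
Add remaining seconds: 4200 + 58 = 4258

4258


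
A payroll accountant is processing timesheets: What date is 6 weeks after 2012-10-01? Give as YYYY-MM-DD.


Start: 2012-10-01
Weeks to add: 6
Convert to days: 6 x 7 = 42 days
Add 42 days to 2012-10-01
Result: 2012-11-12

2012-11-12


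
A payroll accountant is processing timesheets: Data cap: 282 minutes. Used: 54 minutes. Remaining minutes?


Total budget: 282 minutes
Time used: 54 minutes
Remaining: 282 - 54 = 228 minutes
Percent used: 19.1%
Percent remaining: 80.9%

228


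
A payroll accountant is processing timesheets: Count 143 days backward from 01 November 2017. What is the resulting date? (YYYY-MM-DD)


Start: 2017-11-01
Subtracting 143 days
Days already passed in November: 1
After going back through November: 142 more days to subtract
October 2017: 31 days, 111 remaining
September 2017: 30 days, 81 remaining
August 2017: 31 days, 50 remaining
July 2017: 31 days, 19 remaining
Result: 2017-06-11

2017-06-11


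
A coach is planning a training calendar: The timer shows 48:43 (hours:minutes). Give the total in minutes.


Hours: 48
Minutes: 43
Convert hours to minutes: 48 x 60 = 2880
Add remaining minutes: 2880 + 43 = 2923

2923


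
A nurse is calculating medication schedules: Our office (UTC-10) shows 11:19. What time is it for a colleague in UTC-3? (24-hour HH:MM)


Local time: 11:19 at UTC-10 (offset -10h)
Target zone: UTC-3 (offset -3h)
Difference: -3 - (-10) = 7 hours
Calculation: 11 + (7) = 18
Result: 18:19

18:19


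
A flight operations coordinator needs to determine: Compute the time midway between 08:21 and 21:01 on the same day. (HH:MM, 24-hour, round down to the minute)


Start time: 08:21 = 501 minutes from midnight
End time: 21:01 = 1261 minutes from midnight
Sum: 501 + 1261 = 1762
Midpoint: 1762 / 2 = 881 minutes
Convert: 881 / 60 = 14 hours, 41 minutes
Result: 14:41

14:41


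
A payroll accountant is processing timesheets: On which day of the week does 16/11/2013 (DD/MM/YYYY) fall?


Date: 2013-11-16
January 1, 2013 is a Tuesday
Day of year: 320
Offset from Jan 1: 319 days
319 mod 7 = 4
Result: Saturday

Saturday


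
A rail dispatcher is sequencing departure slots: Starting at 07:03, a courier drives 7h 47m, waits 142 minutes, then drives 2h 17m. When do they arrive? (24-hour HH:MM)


Depart: 07:03
Leg 1: +467 min -> 14:50
Layover: +142 min -> 17:12
Leg 2: +137 min -> 19:29
Total travel: 746 minutes = 12h 26m
Arrival: 19:29

19:29


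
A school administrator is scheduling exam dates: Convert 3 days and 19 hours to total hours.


Days: 3
Extra hours: 19
Hours per day: 24
Days to hours: 3 x 24 = 72
Total: 72 + 19 = 91

91


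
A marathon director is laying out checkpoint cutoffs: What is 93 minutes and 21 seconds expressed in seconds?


Minutes: 93
Extra seconds: 21
Seconds per minute: 60
Minutes to seconds: 93 x 60 = 5580
Total: 5580 + 21 = 5601

5601


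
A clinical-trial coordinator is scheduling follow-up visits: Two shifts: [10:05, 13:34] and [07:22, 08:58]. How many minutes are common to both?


Interval A: [605, 814] minutes from midnight
Interval B: [442, 538] minutes from midnight
Overlap start = max(605, 442) = 605
Overlap end = min(814, 538) = 538
End <= start, so the intervals do not overlap: 0 minutes

0


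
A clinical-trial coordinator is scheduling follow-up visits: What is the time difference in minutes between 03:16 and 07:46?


Start time: 03:16 = 196 minutes from midnight
End time: 07:46 = 466 minutes from midnight
Difference: 466 - 196 = 270 minutes
That is 4 hours and 30 minutes

270


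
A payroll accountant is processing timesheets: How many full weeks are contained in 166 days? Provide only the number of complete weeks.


Total days: 166
Days per week: 7
Division: 166 / 7 = 23 remainder 5
Complete weeks: 23
Remaining days: 5

23


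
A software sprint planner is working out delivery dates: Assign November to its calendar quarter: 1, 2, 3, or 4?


Month: November (month 11)
Q1: January-March (months 1-3)
Q2: April-June (months 4-6)
Q3: July-September (months 7-9)
Q4: October-December (months 10-12)
Month 11 falls in Q4

4


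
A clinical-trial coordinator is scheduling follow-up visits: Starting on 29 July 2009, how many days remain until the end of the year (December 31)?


Start: July 29, 2009
End: December 31, 2009
Days left in July: 2
August: 31
September: 30
October: 31
November: 30
... plus remaining months
Sum of remaining months: 153
Total: 2 + 153 = 155

155


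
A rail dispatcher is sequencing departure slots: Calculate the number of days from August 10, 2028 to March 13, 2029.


Start date: 2028-08-10
End date: 2029-03-13
Aug 2028: +22 days
Sep 2028: +30 days
Oct 2028: +31 days
... (5 more months)
Total: 215 days

215


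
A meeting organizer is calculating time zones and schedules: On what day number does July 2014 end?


Month: July
Year: 2014
July is a 31-day month
Total: 31 days

31


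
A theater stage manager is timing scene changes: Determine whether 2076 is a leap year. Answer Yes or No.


Year: 2076
Divisible by 4? 2076 / 4 = 519.0 -> Yes
Divisible by 100? 2076 / 100 = 20.76 -> No
Divisible by 4 but not 100, so it IS a leap year

Yes


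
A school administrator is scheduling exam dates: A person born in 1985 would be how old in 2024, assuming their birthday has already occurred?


Birth year: 1985
Current year: 2024
Age = current year - birth year
Age = 2024 - 1985 = 39

39


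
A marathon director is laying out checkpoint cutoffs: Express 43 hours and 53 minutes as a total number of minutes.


Hours: 43
Extra minutes: 53
Minutes per hour: 60
Hours to minutes: 43 x 60 = 2580
Total: 2580 + 53 = 2633

2633


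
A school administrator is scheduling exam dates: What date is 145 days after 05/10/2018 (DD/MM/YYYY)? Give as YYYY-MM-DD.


Start: 2018-10-05
Adding 145 days
Days remaining in October: 26
After October: 119 days still to add
November 2018: 30 days, 89 remaining
December 2018: 31 days, 58 remaining
January 2019: 31 days, 27 remaining
February 2019 has 28 days, need 27
Result: 2019-02-27

2019-02-27


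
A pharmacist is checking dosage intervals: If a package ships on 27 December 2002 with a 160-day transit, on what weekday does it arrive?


Start: 2002-12-27 (Friday)
Step 1 - find target date: add 160 days
  2002-12-27 + 160 days = 2003-06-05
Step 2 - day of week:
  160 mod 7 = 6
  Friday + 6 days -> Thursday
Result: Thursday (2003-06-05)

Thursday


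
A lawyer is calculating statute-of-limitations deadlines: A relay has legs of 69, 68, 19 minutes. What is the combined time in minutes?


Durations: 69, 68, 19
Running sum: 69
+ 68 = 137
+ 19 = 156
Total duration: 156 minutes
That is 2 hours and 36 minutes

156


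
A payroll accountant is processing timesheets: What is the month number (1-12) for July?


Calendar month order:
6. June
7. July <--
8. August
July is month number 7

7


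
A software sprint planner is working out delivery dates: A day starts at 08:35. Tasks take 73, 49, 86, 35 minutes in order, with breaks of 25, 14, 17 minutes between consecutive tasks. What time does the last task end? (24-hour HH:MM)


Start: 08:35 = 515 min from midnight
  after task 1 (73 min): 09:48
  after break (25 min): 10:13
  after task 2 (49 min): 11:02
  after break (14 min): 11:16
  after task 3 (86 min): 12:42
  after break (17 min): 12:59
  after task 4 (35 min): 13:34
Total elapsed: 299 minutes
End time: 13:34

13:34


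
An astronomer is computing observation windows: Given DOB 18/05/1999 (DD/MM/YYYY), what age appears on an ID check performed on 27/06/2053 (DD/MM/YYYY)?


Birth: 1999-05-18
Reference: 2053-06-27
Year difference: 2053 - 1999 = 54
Has birthday (05-18) occurred by 06-27? Yes
Age in full years: 54

54


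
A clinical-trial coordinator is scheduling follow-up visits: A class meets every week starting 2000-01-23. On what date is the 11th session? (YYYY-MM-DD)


First occurrence: 2000-01-23 (occurrence 1)
Each occurrence is 7 days after the previous.
Occurrence 11 is 10 weeks after the first.
10 weeks = 70 days
2000-01-23 + 70 days = 2000-04-02

2000-04-02
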